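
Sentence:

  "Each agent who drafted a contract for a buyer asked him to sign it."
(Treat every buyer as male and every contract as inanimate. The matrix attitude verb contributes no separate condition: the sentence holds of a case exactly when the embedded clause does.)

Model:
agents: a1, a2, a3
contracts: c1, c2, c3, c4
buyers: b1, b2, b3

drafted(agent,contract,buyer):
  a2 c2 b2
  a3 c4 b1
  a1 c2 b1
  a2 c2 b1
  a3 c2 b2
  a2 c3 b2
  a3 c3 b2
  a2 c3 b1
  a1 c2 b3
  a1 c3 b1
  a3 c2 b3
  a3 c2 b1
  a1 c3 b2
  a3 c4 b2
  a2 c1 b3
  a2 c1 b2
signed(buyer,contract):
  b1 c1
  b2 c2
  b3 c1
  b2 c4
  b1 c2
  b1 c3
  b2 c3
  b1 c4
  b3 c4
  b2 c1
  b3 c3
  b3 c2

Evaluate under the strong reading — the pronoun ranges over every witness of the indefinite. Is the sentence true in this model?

True

"him" takes "a buyer" as antecedent and "it" takes "a contract"; both are donkey pronouns co-varying with the restrictor.
Strong reading: for every (a,c,b) with drafted(a,c,b), signed(b,c).
Restrictor triples: (a1,c2,b1)→signed(b1,c2) ✓  (a1,c2,b3)→signed(b3,c2) ✓  (a1,c3,b1)→signed(b1,c3) ✓  (a1,c3,b2)→signed(b2,c3) ✓  (a2,c1,b2)→signed(b2,c1) ✓  (a2,c1,b3)→signed(b3,c1) ✓  (a2,c2,b1)→signed(b1,c2) ✓  (a2,c2,b2)→signed(b2,c2) ✓  (a2,c3,b1)→signed(b1,c3) ✓  (a2,c3,b2)→signed(b2,c3) ✓  (a3,c2,b1)→signed(b1,c2) ✓  (a3,c2,b2)→signed(b2,c2) ✓  (a3,c2,b3)→signed(b3,c2) ✓  (a3,c3,b2)→signed(b2,c3) ✓  (a3,c4,b1)→signed(b1,c4) ✓  (a3,c4,b2)→signed(b2,c4) ✓
Every restrictor triple satisfies the scope.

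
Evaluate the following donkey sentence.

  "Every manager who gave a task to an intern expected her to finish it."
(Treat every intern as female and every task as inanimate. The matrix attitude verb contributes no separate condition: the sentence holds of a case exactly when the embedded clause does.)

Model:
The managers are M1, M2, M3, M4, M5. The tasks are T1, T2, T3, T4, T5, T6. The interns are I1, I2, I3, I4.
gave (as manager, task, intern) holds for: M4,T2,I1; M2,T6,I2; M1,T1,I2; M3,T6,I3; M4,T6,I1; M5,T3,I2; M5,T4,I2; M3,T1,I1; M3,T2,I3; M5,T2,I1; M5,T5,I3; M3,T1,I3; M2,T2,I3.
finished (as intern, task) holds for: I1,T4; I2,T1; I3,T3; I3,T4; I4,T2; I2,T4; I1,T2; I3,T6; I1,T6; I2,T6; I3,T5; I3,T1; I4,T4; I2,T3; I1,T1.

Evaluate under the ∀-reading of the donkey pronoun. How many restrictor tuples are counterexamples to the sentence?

2

"her" takes "an intern" as antecedent and "it" takes "a task"; both are donkey pronouns co-varying with the restrictor.
Strong reading: for every (m,t,i) with gave(m,t,i), finished(i,t).
Restrictor triples: (M1,T1,I2)→finished(I2,T1) ✓  (M2,T2,I3)→finished(I3,T2) ✗  (M2,T6,I2)→finished(I2,T6) ✓  (M3,T1,I1)→finished(I1,T1) ✓  (M3,T1,I3)→finished(I3,T1) ✓  (M3,T2,I3)→finished(I3,T2) ✗  (M3,T6,I3)→finished(I3,T6) ✓  (M4,T2,I1)→finished(I1,T2) ✓  (M4,T6,I1)→finished(I1,T6) ✓  (M5,T2,I1)→finished(I1,T2) ✓  (M5,T3,I2)→finished(I2,T3) ✓  (M5,T4,I2)→finished(I2,T4) ✓  (M5,T5,I3)→finished(I3,T5) ✓
Counterexamples (restrictor triples failing the scope): 2.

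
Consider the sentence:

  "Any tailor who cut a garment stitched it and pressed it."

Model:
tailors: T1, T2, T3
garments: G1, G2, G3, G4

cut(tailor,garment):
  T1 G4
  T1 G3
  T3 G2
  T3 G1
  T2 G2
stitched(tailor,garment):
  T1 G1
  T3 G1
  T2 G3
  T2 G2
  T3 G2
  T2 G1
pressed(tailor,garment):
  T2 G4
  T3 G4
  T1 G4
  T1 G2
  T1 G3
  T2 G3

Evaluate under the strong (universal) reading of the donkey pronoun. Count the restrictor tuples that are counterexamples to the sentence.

5

"it" takes "a garment" as antecedent — a donkey pronoun bound across the clause boundary.
Strong reading: for every (t,g) with cut(t,g), stitched(t,g) ∧ pressed(t,g).
Restrictor pairs: (T1,G3) ✗  (T1,G4) ✗  (T2,G2) ✗  (T3,G1) ✗  (T3,G2) ✗
Counterexamples (restrictor pairs failing the scope): 5.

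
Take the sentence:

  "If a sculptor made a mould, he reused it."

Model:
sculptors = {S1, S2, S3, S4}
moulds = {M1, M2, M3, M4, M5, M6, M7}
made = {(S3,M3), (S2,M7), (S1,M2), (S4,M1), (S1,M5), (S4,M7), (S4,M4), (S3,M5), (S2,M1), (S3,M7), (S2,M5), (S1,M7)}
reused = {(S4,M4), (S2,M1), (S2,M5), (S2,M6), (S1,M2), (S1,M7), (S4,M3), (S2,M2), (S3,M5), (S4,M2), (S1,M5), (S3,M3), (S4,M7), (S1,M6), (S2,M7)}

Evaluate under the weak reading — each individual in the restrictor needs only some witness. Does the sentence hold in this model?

True

"it" takes "a mould" as antecedent — a donkey pronoun bound across the clause boundary.
Weak reading: every sculptor s with some made-mould has at least one made-mould m such that reused(s,m).
Per sculptor: S1:✓  S2:✓  S3:✓  S4:✓
Every sculptor in the restrictor has a witness.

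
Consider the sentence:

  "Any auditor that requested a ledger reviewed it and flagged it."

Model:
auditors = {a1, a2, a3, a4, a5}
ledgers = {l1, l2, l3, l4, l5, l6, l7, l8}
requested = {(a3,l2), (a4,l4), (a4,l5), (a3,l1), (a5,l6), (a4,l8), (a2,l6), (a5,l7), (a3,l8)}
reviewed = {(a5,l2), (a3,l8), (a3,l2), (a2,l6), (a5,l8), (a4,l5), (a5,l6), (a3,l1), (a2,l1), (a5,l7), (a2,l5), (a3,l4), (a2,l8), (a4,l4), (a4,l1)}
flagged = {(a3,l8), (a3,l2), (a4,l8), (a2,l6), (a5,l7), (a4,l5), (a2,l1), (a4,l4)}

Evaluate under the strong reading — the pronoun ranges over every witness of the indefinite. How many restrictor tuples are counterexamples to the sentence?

"it" takes "a ledger" as antecedent — a donkey pronoun bound across the clause boundary.
Strong reading: for every (a,l) with requested(a,l), reviewed(a,l) ∧ flagged(a,l).
Restrictor pairs: (a2,l6) ✓  (a3,l1) ✗  (a3,l2) ✓  (a3,l8) ✓  (a4,l4) ✓  (a4,l5) ✓  (a4,l8) ✗  (a5,l6) ✗  (a5,l7) ✓
Counterexamples (restrictor pairs failing the scope): 3.

3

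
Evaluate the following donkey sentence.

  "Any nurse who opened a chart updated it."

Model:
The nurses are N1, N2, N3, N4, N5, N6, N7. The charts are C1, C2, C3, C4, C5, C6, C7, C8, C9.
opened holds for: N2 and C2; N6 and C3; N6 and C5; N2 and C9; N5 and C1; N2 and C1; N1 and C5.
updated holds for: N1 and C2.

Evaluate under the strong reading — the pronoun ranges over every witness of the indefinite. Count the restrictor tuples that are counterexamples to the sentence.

7

"it" takes "a chart" as antecedent — a donkey pronoun bound across the clause boundary.
Strong reading: for every (n,c) with opened(n,c), updated(n,c).
Restrictor pairs: (N1,C5) ✗  (N2,C1) ✗  (N2,C2) ✗  (N2,C9) ✗  (N5,C1) ✗  (N6,C3) ✗  (N6,C5) ✗
Counterexamples (restrictor pairs failing the scope): 7.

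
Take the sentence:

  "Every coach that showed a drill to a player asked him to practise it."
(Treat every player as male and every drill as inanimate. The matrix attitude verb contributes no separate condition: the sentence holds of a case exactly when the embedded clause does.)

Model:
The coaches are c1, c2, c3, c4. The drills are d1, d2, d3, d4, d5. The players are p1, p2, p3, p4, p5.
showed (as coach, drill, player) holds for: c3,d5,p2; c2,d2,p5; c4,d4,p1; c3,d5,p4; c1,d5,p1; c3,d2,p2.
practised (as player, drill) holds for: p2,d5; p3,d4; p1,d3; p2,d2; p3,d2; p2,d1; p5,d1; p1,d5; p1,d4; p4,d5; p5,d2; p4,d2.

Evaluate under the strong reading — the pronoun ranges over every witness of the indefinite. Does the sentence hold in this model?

"him" takes "a player" as antecedent and "it" takes "a drill"; both are donkey pronouns co-varying with the restrictor.
Strong reading: for every (c,d,p) with showed(c,d,p), practised(p,d).
Restrictor triples: (c1,d5,p1)→practised(p1,d5) ✓  (c2,d2,p5)→practised(p5,d2) ✓  (c3,d2,p2)→practised(p2,d2) ✓  (c3,d5,p2)→practised(p2,d5) ✓  (c3,d5,p4)→practised(p4,d5) ✓  (c4,d4,p1)→practised(p1,d4) ✓
Every restrictor triple satisfies the scope.

True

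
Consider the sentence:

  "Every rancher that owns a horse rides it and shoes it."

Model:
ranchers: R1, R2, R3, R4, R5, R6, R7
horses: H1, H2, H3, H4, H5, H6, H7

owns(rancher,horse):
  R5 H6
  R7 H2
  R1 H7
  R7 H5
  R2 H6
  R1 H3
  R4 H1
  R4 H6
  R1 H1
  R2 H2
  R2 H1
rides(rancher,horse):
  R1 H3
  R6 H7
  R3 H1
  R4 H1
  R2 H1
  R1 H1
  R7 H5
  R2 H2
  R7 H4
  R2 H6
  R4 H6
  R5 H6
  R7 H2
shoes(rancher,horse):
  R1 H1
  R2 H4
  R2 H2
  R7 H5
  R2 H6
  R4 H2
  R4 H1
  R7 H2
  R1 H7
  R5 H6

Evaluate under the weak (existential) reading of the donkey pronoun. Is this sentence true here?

True

"it" takes "a horse" as antecedent — a donkey pronoun bound across the clause boundary.
Weak reading: every rancher r with some owns-horse has at least one owns-horse h such that rides(r,h) ∧ shoes(r,h).
Per rancher: R1:✓  R2:✓  R4:✓  R5:✓  R7:✓
Every rancher in the restrictor has a witness.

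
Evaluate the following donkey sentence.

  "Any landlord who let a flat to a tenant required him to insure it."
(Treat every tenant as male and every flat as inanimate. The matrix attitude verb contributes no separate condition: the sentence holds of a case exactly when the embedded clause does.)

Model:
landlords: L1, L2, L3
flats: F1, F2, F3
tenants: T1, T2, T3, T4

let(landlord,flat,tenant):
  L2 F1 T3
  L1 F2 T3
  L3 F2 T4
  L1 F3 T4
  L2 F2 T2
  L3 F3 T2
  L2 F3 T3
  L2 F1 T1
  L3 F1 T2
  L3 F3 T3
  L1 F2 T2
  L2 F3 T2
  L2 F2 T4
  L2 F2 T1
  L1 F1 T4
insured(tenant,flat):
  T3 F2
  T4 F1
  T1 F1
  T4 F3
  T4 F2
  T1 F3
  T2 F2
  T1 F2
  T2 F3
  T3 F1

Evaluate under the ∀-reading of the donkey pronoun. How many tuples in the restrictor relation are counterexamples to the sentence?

3

"him" takes "a tenant" as antecedent and "it" takes "a flat"; both are donkey pronouns co-varying with the restrictor.
Strong reading: for every (l,f,t) with let(l,f,t), insured(t,f).
Restrictor triples: (L1,F1,T4)→insured(T4,F1) ✓  (L1,F2,T2)→insured(T2,F2) ✓  (L1,F2,T3)→insured(T3,F2) ✓  (L1,F3,T4)→insured(T4,F3) ✓  (L2,F1,T1)→insured(T1,F1) ✓  (L2,F1,T3)→insured(T3,F1) ✓  (L2,F2,T1)→insured(T1,F2) ✓  (L2,F2,T2)→insured(T2,F2) ✓  (L2,F2,T4)→insured(T4,F2) ✓  (L2,F3,T2)→insured(T2,F3) ✓  (L2,F3,T3)→insured(T3,F3) ✗  (L3,F1,T2)→insured(T2,F1) ✗  (L3,F2,T4)→insured(T4,F2) ✓  (L3,F3,T2)→insured(T2,F3) ✓  (L3,F3,T3)→insured(T3,F3) ✗
Counterexamples (restrictor triples failing the scope): 3.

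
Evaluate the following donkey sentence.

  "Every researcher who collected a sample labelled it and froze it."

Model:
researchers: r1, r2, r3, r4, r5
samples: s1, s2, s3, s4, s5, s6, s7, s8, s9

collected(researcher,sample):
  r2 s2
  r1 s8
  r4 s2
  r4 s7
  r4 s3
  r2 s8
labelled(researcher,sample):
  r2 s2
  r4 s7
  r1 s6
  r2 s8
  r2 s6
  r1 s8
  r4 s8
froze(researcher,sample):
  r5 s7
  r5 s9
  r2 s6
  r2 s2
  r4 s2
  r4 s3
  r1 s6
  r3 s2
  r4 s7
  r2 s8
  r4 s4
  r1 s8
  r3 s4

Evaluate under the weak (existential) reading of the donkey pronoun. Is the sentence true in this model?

True

"it" takes "a sample" as antecedent — a donkey pronoun bound across the clause boundary.
Weak reading: every researcher r with some collected-sample has at least one collected-sample s such that labelled(r,s) ∧ froze(r,s).
Per researcher: r1:✓  r2:✓  r4:✓
Every researcher in the restrictor has a witness.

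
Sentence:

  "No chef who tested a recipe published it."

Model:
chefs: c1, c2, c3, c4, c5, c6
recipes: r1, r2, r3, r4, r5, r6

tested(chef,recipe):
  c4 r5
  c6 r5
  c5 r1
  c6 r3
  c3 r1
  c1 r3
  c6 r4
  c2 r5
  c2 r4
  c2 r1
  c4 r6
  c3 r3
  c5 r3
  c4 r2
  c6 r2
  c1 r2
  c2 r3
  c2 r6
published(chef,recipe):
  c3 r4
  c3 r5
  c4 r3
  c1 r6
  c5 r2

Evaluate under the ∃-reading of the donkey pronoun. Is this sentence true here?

"it" takes "a recipe" as antecedent — a donkey pronoun bound across the clause boundary.
Truth condition: for no (c,r) with tested(c,r) does published(c,r) hold.
Restrictor pairs — does the scope hold? (c1,r2):fails  (c1,r3):fails  (c2,r1):fails  (c2,r3):fails  (c2,r4):fails  (c2,r5):fails  (c2,r6):fails  (c3,r1):fails  (c3,r3):fails  (c4,r2):fails  (c4,r5):fails  (c4,r6):fails  (c5,r1):fails  (c5,r3):fails  (c6,r2):fails  (c6,r3):fails  (c6,r4):fails  (c6,r5):fails
Scope holds for no restrictor pair, so the sentence is true.

True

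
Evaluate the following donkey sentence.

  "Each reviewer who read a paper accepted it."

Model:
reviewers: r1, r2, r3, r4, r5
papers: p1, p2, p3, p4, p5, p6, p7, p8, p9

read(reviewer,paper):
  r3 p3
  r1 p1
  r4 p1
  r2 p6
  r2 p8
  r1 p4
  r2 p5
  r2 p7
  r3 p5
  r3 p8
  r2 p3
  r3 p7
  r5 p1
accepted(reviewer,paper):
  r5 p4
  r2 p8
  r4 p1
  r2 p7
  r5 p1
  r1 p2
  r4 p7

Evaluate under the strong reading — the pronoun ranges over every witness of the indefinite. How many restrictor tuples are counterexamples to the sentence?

9

"it" takes "a paper" as antecedent — a donkey pronoun bound across the clause boundary.
Strong reading: for every (r,p) with read(r,p), accepted(r,p).
Restrictor pairs: (r1,p1) ✗  (r1,p4) ✗  (r2,p3) ✗  (r2,p5) ✗  (r2,p6) ✗  (r2,p7) ✓  (r2,p8) ✓  (r3,p3) ✗  (r3,p5) ✗  (r3,p7) ✗  (r3,p8) ✗  (r4,p1) ✓  (r5,p1) ✓
Counterexamples (restrictor pairs failing the scope): 9.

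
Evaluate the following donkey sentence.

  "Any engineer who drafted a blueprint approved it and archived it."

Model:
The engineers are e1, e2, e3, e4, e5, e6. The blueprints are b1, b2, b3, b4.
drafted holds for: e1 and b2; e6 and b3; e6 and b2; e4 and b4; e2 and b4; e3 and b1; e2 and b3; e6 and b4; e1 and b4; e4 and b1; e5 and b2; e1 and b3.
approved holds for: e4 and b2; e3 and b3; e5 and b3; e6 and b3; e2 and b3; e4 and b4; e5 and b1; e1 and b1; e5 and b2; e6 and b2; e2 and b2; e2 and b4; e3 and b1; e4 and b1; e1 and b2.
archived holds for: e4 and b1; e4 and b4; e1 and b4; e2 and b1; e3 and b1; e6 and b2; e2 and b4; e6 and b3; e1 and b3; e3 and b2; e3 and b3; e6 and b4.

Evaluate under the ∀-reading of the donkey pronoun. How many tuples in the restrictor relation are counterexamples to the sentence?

"it" takes "a blueprint" as antecedent — a donkey pronoun bound across the clause boundary.
Strong reading: for every (e,b) with drafted(e,b), approved(e,b) ∧ archived(e,b).
Restrictor pairs: (e1,b2) ✗  (e1,b3) ✗  (e1,b4) ✗  (e2,b3) ✗  (e2,b4) ✓  (e3,b1) ✓  (e4,b1) ✓  (e4,b4) ✓  (e5,b2) ✗  (e6,b2) ✓  (e6,b3) ✓  (e6,b4) ✗
Counterexamples (restrictor pairs failing the scope): 6.

6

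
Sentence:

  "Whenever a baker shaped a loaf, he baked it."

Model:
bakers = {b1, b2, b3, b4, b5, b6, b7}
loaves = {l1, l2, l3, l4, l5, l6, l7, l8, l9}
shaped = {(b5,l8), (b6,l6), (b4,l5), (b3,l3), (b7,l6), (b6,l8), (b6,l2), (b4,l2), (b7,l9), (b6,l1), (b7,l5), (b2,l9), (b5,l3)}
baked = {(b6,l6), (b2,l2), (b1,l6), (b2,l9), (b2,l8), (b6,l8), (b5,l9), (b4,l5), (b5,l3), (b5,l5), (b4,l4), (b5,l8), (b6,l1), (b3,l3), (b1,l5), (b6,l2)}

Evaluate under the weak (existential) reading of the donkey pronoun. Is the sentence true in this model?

"it" takes "a loaf" as antecedent — a donkey pronoun bound across the clause boundary.
Weak reading: every baker b with some shaped-loaf has at least one shaped-loaf l such that baked(b,l).
Per baker: b2:✓  b3:✓  b4:✓  b5:✓  b6:✓  b7:✗
b7 has no witness among its shaped-loaves.

False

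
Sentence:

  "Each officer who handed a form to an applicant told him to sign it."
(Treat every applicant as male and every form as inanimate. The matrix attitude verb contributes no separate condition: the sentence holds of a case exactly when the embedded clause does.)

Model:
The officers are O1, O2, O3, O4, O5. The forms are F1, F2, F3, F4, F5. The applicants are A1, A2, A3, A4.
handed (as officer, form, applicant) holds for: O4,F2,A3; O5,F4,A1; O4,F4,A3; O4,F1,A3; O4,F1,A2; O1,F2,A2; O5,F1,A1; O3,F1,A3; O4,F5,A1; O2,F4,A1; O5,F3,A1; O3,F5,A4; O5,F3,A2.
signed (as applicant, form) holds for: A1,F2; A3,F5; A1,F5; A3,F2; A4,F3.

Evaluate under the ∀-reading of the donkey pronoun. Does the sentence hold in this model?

"him" takes "an applicant" as antecedent and "it" takes "a form"; both are donkey pronouns co-varying with the restrictor.
Strong reading: for every (o,f,a) with handed(o,f,a), signed(a,f).
Restrictor triples: (O1,F2,A2)→signed(A2,F2) ✗  (O2,F4,A1)→signed(A1,F4) ✗  (O3,F1,A3)→signed(A3,F1) ✗  (O3,F5,A4)→signed(A4,F5) ✗  (O4,F1,A2)→signed(A2,F1) ✗  (O4,F1,A3)→signed(A3,F1) ✗  (O4,F2,A3)→signed(A3,F2) ✓  (O4,F4,A3)→signed(A3,F4) ✗  (O4,F5,A1)→signed(A1,F5) ✓  (O5,F1,A1)→signed(A1,F1) ✗  (O5,F3,A1)→signed(A1,F3) ✗  (O5,F3,A2)→signed(A2,F3) ✗  (O5,F4,A1)→signed(A1,F4) ✗
Counterexample: (O1,F2,A2) — signed(A2,F2) does not hold.

False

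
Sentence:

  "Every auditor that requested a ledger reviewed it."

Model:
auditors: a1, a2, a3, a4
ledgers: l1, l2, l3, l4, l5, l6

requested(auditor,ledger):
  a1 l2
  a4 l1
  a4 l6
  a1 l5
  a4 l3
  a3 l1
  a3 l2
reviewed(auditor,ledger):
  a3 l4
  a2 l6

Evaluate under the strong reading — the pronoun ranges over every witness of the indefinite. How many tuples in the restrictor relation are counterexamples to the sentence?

7

"it" takes "a ledger" as antecedent — a donkey pronoun bound across the clause boundary.
Strong reading: for every (a,l) with requested(a,l), reviewed(a,l).
Restrictor pairs: (a1,l2) ✗  (a1,l5) ✗  (a3,l1) ✗  (a3,l2) ✗  (a4,l1) ✗  (a4,l3) ✗  (a4,l6) ✗
Counterexamples (restrictor pairs failing the scope): 7.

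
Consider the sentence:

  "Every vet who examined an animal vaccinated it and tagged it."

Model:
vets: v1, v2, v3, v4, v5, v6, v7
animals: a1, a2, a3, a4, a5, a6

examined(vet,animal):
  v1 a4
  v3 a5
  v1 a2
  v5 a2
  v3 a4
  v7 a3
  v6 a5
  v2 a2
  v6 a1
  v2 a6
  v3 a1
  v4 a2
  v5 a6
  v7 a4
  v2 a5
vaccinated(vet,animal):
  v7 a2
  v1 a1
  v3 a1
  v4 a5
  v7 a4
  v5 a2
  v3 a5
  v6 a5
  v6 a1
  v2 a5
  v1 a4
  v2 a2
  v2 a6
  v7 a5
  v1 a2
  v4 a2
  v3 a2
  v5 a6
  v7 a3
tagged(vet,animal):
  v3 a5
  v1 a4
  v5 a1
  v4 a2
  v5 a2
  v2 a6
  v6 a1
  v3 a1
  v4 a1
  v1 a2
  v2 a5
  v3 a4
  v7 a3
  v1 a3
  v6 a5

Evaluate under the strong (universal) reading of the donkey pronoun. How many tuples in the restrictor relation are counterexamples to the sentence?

"it" takes "an animal" as antecedent — a donkey pronoun bound across the clause boundary.
Strong reading: for every (v,a) with examined(v,a), vaccinated(v,a) ∧ tagged(v,a).
Restrictor pairs: (v1,a2) ✓  (v1,a4) ✓  (v2,a2) ✗  (v2,a5) ✓  (v2,a6) ✓  (v3,a1) ✓  (v3,a4) ✗  (v3,a5) ✓  (v4,a2) ✓  (v5,a2) ✓  (v5,a6) ✗  (v6,a1) ✓  (v6,a5) ✓  (v7,a3) ✓  (v7,a4) ✗
Counterexamples (restrictor pairs failing the scope): 4.

4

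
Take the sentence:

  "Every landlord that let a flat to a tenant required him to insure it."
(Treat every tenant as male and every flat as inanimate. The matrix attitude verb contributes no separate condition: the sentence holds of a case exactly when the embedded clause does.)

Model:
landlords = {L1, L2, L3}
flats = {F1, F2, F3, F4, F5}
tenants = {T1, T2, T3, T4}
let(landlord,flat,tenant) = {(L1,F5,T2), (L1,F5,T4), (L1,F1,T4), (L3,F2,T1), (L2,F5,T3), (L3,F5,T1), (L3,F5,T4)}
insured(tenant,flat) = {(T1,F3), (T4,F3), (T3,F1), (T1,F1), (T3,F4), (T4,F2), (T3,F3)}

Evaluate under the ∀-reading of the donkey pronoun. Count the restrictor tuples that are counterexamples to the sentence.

7

"him" takes "a tenant" as antecedent and "it" takes "a flat"; both are donkey pronouns co-varying with the restrictor.
Strong reading: for every (l,f,t) with let(l,f,t), insured(t,f).
Restrictor triples: (L1,F1,T4)→insured(T4,F1) ✗  (L1,F5,T2)→insured(T2,F5) ✗  (L1,F5,T4)→insured(T4,F5) ✗  (L2,F5,T3)→insured(T3,F5) ✗  (L3,F2,T1)→insured(T1,F2) ✗  (L3,F5,T1)→insured(T1,F5) ✗  (L3,F5,T4)→insured(T4,F5) ✗
Counterexamples (restrictor triples failing the scope): 7.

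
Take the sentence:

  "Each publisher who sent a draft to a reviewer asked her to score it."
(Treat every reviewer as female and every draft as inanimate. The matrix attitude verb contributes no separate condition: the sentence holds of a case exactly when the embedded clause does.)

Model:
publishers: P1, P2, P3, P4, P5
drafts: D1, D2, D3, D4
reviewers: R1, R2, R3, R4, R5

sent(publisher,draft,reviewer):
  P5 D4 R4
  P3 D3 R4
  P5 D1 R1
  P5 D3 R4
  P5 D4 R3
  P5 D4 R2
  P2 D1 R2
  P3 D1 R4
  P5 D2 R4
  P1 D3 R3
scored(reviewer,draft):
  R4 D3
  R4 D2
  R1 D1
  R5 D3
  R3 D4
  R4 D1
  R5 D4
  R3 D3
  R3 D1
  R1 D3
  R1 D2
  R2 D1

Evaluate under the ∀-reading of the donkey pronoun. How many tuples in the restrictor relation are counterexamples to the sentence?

"her" takes "a reviewer" as antecedent and "it" takes "a draft"; both are donkey pronouns co-varying with the restrictor.
Strong reading: for every (p,d,r) with sent(p,d,r), scored(r,d).
Restrictor triples: (P1,D3,R3)→scored(R3,D3) ✓  (P2,D1,R2)→scored(R2,D1) ✓  (P3,D1,R4)→scored(R4,D1) ✓  (P3,D3,R4)→scored(R4,D3) ✓  (P5,D1,R1)→scored(R1,D1) ✓  (P5,D2,R4)→scored(R4,D2) ✓  (P5,D3,R4)→scored(R4,D3) ✓  (P5,D4,R2)→scored(R2,D4) ✗  (P5,D4,R3)→scored(R3,D4) ✓  (P5,D4,R4)→scored(R4,D4) ✗
Counterexamples (restrictor triples failing the scope): 2.

2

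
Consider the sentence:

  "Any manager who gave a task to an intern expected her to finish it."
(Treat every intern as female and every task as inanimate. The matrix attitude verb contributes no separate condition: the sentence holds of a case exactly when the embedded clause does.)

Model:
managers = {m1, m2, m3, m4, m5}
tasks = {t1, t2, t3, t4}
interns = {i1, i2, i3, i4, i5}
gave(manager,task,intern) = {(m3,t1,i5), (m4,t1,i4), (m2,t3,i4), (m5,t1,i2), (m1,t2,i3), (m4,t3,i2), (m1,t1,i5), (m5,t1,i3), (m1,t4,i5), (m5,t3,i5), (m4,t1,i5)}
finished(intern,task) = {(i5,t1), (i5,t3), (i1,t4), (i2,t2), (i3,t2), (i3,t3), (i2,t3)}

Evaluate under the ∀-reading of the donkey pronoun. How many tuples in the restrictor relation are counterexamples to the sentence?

"her" takes "an intern" as antecedent and "it" takes "a task"; both are donkey pronouns co-varying with the restrictor.
Strong reading: for every (m,t,i) with gave(m,t,i), finished(i,t).
Restrictor triples: (m1,t1,i5)→finished(i5,t1) ✓  (m1,t2,i3)→finished(i3,t2) ✓  (m1,t4,i5)→finished(i5,t4) ✗  (m2,t3,i4)→finished(i4,t3) ✗  (m3,t1,i5)→finished(i5,t1) ✓  (m4,t1,i4)→finished(i4,t1) ✗  (m4,t1,i5)→finished(i5,t1) ✓  (m4,t3,i2)→finished(i2,t3) ✓  (m5,t1,i2)→finished(i2,t1) ✗  (m5,t1,i3)→finished(i3,t1) ✗  (m5,t3,i5)→finished(i5,t3) ✓
Counterexamples (restrictor triples failing the scope): 5.

5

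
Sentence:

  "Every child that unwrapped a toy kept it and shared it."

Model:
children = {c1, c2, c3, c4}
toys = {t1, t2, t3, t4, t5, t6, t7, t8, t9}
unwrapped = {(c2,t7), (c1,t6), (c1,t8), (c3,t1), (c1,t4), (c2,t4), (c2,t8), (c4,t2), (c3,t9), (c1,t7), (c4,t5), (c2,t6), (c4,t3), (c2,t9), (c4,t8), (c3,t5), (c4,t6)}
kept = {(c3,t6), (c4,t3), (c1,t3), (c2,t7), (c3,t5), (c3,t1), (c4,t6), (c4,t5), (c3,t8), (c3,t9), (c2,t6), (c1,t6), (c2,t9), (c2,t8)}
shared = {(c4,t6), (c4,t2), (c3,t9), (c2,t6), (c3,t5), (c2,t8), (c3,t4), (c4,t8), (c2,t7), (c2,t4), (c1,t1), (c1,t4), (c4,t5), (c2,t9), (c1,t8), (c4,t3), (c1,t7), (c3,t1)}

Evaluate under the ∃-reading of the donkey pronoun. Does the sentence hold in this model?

"it" takes "a toy" as antecedent — a donkey pronoun bound across the clause boundary.
Weak reading: every child c with some unwrapped-toy has at least one unwrapped-toy t such that kept(c,t) ∧ shared(c,t).
Per child: c1:✗  c2:✓  c3:✓  c4:✓
c1 has no witness among its unwrapped-toys.

False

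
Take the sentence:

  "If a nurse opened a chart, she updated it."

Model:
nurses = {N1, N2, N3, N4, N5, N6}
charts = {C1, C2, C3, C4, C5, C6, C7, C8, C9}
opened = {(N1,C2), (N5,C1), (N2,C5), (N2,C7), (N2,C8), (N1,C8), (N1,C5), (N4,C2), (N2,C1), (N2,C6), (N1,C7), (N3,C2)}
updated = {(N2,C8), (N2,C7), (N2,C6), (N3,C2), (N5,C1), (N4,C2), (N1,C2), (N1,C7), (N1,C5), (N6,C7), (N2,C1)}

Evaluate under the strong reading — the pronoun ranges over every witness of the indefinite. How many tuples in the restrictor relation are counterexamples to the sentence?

2

"it" takes "a chart" as antecedent — a donkey pronoun bound across the clause boundary.
Strong reading: for every (n,c) with opened(n,c), updated(n,c).
Restrictor pairs: (N1,C2) ✓  (N1,C5) ✓  (N1,C7) ✓  (N1,C8) ✗  (N2,C1) ✓  (N2,C5) ✗  (N2,C6) ✓  (N2,C7) ✓  (N2,C8) ✓  (N3,C2) ✓  (N4,C2) ✓  (N5,C1) ✓
Counterexamples (restrictor pairs failing the scope): 2.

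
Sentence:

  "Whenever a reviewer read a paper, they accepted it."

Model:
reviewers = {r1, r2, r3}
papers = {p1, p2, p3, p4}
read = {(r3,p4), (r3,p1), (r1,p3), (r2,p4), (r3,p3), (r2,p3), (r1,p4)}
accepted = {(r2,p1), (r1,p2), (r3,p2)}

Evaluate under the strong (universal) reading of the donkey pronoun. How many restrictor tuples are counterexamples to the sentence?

"it" takes "a paper" as antecedent — a donkey pronoun bound across the clause boundary.
Strong reading: for every (r,p) with read(r,p), accepted(r,p).
Restrictor pairs: (r1,p3) ✗  (r1,p4) ✗  (r2,p3) ✗  (r2,p4) ✗  (r3,p1) ✗  (r3,p3) ✗  (r3,p4) ✗
Counterexamples (restrictor pairs failing the scope): 7.

7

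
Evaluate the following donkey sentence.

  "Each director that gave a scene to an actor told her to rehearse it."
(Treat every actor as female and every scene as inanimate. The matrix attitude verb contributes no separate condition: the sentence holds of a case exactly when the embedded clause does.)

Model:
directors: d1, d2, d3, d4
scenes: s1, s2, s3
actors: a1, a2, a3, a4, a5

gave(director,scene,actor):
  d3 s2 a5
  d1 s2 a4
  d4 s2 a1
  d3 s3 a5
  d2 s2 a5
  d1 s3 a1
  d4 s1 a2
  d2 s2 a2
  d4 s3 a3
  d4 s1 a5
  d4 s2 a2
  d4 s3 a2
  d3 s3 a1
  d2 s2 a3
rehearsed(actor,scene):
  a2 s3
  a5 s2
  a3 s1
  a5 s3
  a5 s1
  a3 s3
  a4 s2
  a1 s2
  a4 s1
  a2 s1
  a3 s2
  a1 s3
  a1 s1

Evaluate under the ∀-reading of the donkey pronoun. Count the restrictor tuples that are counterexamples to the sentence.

"her" takes "an actor" as antecedent and "it" takes "a scene"; both are donkey pronouns co-varying with the restrictor.
Strong reading: for every (d,s,a) with gave(d,s,a), rehearsed(a,s).
Restrictor triples: (d1,s2,a4)→rehearsed(a4,s2) ✓  (d1,s3,a1)→rehearsed(a1,s3) ✓  (d2,s2,a2)→rehearsed(a2,s2) ✗  (d2,s2,a3)→rehearsed(a3,s2) ✓  (d2,s2,a5)→rehearsed(a5,s2) ✓  (d3,s2,a5)→rehearsed(a5,s2) ✓  (d3,s3,a1)→rehearsed(a1,s3) ✓  (d3,s3,a5)→rehearsed(a5,s3) ✓  (d4,s1,a2)→rehearsed(a2,s1) ✓  (d4,s1,a5)→rehearsed(a5,s1) ✓  (d4,s2,a1)→rehearsed(a1,s2) ✓  (d4,s2,a2)→rehearsed(a2,s2) ✗  (d4,s3,a2)→rehearsed(a2,s3) ✓  (d4,s3,a3)→rehearsed(a3,s3) ✓
Counterexamples (restrictor triples failing the scope): 2.

2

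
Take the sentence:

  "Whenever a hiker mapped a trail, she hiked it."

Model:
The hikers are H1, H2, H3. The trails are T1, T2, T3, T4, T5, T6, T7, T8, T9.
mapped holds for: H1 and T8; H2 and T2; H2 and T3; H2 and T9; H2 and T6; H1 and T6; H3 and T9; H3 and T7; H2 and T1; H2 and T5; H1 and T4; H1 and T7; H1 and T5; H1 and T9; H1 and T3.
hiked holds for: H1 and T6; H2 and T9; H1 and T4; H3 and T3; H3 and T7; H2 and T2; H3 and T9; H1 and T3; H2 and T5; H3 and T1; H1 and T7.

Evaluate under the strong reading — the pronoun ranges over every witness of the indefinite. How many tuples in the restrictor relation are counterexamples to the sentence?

6

"it" takes "a trail" as antecedent — a donkey pronoun bound across the clause boundary.
Strong reading: for every (h,t) with mapped(h,t), hiked(h,t).
Restrictor pairs: (H1,T3) ✓  (H1,T4) ✓  (H1,T5) ✗  (H1,T6) ✓  (H1,T7) ✓  (H1,T8) ✗  (H1,T9) ✗  (H2,T1) ✗  (H2,T2) ✓  (H2,T3) ✗  (H2,T5) ✓  (H2,T6) ✗  (H2,T9) ✓  (H3,T7) ✓  (H3,T9) ✓
Counterexamples (restrictor pairs failing the scope): 6.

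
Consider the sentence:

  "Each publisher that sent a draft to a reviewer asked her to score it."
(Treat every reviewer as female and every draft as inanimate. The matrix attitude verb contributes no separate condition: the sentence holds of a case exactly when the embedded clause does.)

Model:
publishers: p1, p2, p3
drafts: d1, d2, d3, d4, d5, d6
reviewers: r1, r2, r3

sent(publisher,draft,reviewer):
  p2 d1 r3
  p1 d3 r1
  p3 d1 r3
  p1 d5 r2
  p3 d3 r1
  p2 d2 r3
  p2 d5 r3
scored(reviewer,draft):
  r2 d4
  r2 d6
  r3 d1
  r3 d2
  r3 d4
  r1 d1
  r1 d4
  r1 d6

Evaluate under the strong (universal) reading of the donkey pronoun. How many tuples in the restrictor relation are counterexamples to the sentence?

4

"her" takes "a reviewer" as antecedent and "it" takes "a draft"; both are donkey pronouns co-varying with the restrictor.
Strong reading: for every (p,d,r) with sent(p,d,r), scored(r,d).
Restrictor triples: (p1,d3,r1)→scored(r1,d3) ✗  (p1,d5,r2)→scored(r2,d5) ✗  (p2,d1,r3)→scored(r3,d1) ✓  (p2,d2,r3)→scored(r3,d2) ✓  (p2,d5,r3)→scored(r3,d5) ✗  (p3,d1,r3)→scored(r3,d1) ✓  (p3,d3,r1)→scored(r1,d3) ✗
Counterexamples (restrictor triples failing the scope): 4.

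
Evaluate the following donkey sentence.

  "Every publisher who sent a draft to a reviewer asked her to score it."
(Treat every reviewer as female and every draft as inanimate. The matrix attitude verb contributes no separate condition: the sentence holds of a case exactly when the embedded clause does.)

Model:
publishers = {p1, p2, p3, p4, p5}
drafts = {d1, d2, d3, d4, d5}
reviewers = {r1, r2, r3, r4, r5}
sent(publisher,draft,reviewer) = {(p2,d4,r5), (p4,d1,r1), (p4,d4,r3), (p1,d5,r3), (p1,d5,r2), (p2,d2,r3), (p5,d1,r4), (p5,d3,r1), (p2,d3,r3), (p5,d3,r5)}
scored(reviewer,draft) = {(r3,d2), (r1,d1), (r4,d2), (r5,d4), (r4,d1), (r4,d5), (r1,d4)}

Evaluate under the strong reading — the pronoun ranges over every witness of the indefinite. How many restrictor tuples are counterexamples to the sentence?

6

"her" takes "a reviewer" as antecedent and "it" takes "a draft"; both are donkey pronouns co-varying with the restrictor.
Strong reading: for every (p,d,r) with sent(p,d,r), scored(r,d).
Restrictor triples: (p1,d5,r2)→scored(r2,d5) ✗  (p1,d5,r3)→scored(r3,d5) ✗  (p2,d2,r3)→scored(r3,d2) ✓  (p2,d3,r3)→scored(r3,d3) ✗  (p2,d4,r5)→scored(r5,d4) ✓  (p4,d1,r1)→scored(r1,d1) ✓  (p4,d4,r3)→scored(r3,d4) ✗  (p5,d1,r4)→scored(r4,d1) ✓  (p5,d3,r1)→scored(r1,d3) ✗  (p5,d3,r5)→scored(r5,d3) ✗
Counterexamples (restrictor triples failing the scope): 6.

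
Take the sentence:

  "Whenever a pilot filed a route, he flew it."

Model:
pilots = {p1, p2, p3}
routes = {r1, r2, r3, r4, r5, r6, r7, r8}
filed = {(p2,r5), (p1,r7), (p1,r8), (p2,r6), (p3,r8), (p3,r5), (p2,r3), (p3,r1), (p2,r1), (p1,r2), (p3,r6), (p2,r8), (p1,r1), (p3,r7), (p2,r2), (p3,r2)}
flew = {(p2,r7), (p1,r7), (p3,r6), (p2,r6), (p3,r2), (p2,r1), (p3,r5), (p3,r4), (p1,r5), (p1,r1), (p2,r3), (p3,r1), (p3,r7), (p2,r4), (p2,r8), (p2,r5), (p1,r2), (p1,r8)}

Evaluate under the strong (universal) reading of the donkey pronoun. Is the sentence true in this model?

False

"it" takes "a route" as antecedent — a donkey pronoun bound across the clause boundary.
Strong reading: for every (p,r) with filed(p,r), flew(p,r).
Restrictor pairs: (p1,r1) ✓  (p1,r2) ✓  (p1,r7) ✓  (p1,r8) ✓  (p2,r1) ✓  (p2,r2) ✗  (p2,r3) ✓  (p2,r5) ✓  (p2,r6) ✓  (p2,r8) ✓  (p3,r1) ✓  (p3,r2) ✓  (p3,r5) ✓  (p3,r6) ✓  (p3,r7) ✓  (p3,r8) ✗
Counterexample: (p2,r2) is in filed but fails the scope.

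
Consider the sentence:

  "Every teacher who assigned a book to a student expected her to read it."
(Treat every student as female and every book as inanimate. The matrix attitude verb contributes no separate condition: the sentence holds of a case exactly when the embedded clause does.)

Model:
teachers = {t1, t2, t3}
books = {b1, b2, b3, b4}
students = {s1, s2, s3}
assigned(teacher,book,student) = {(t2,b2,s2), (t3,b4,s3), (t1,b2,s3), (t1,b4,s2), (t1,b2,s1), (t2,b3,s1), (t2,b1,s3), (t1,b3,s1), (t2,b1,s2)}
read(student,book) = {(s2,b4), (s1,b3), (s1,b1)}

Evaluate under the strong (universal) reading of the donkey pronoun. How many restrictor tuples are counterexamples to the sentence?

6

"her" takes "a student" as antecedent and "it" takes "a book"; both are donkey pronouns co-varying with the restrictor.
Strong reading: for every (t,b,s) with assigned(t,b,s), read(s,b).
Restrictor triples: (t1,b2,s1)→read(s1,b2) ✗  (t1,b2,s3)→read(s3,b2) ✗  (t1,b3,s1)→read(s1,b3) ✓  (t1,b4,s2)→read(s2,b4) ✓  (t2,b1,s2)→read(s2,b1) ✗  (t2,b1,s3)→read(s3,b1) ✗  (t2,b2,s2)→read(s2,b2) ✗  (t2,b3,s1)→read(s1,b3) ✓  (t3,b4,s3)→read(s3,b4) ✗
Counterexamples (restrictor triples failing the scope): 6.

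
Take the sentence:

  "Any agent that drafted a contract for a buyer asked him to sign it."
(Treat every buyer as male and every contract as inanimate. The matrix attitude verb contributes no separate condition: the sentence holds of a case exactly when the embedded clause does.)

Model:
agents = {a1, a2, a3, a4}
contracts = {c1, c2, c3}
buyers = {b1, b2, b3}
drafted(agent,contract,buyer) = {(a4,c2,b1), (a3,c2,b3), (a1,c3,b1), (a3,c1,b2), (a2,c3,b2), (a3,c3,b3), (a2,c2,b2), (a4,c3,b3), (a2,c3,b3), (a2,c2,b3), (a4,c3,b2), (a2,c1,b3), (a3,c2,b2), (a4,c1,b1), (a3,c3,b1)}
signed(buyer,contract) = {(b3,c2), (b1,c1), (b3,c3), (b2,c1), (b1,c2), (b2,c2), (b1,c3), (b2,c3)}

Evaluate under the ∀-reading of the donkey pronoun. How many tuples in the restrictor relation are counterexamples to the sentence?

"him" takes "a buyer" as antecedent and "it" takes "a contract"; both are donkey pronouns co-varying with the restrictor.
Strong reading: for every (a,c,b) with drafted(a,c,b), signed(b,c).
Restrictor triples: (a1,c3,b1)→signed(b1,c3) ✓  (a2,c1,b3)→signed(b3,c1) ✗  (a2,c2,b2)→signed(b2,c2) ✓  (a2,c2,b3)→signed(b3,c2) ✓  (a2,c3,b2)→signed(b2,c3) ✓  (a2,c3,b3)→signed(b3,c3) ✓  (a3,c1,b2)→signed(b2,c1) ✓  (a3,c2,b2)→signed(b2,c2) ✓  (a3,c2,b3)→signed(b3,c2) ✓  (a3,c3,b1)→signed(b1,c3) ✓  (a3,c3,b3)→signed(b3,c3) ✓  (a4,c1,b1)→signed(b1,c1) ✓  (a4,c2,b1)→signed(b1,c2) ✓  (a4,c3,b2)→signed(b2,c3) ✓  (a4,c3,b3)→signed(b3,c3) ✓
Counterexamples (restrictor triples failing the scope): 1.

1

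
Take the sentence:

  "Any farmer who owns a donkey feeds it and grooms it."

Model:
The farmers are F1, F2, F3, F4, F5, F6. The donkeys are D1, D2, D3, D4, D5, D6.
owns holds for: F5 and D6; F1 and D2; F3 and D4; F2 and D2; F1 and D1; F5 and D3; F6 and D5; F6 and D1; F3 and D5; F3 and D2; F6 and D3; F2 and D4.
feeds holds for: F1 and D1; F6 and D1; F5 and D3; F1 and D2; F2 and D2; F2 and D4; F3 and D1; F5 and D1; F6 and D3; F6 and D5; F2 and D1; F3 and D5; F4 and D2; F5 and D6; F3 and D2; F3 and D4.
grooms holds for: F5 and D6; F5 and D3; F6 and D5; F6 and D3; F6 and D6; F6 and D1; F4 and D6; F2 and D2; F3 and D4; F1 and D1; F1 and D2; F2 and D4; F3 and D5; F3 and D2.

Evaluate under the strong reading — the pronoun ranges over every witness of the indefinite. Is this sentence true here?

"it" takes "a donkey" as antecedent — a donkey pronoun bound across the clause boundary.
Strong reading: for every (f,d) with owns(f,d), feeds(f,d) ∧ grooms(f,d).
Restrictor pairs: (F1,D1) ✓  (F1,D2) ✓  (F2,D2) ✓  (F2,D4) ✓  (F3,D2) ✓  (F3,D4) ✓  (F3,D5) ✓  (F5,D3) ✓  (F5,D6) ✓  (F6,D1) ✓  (F6,D3) ✓  (F6,D5) ✓
Every restrictor pair satisfies the scope.

True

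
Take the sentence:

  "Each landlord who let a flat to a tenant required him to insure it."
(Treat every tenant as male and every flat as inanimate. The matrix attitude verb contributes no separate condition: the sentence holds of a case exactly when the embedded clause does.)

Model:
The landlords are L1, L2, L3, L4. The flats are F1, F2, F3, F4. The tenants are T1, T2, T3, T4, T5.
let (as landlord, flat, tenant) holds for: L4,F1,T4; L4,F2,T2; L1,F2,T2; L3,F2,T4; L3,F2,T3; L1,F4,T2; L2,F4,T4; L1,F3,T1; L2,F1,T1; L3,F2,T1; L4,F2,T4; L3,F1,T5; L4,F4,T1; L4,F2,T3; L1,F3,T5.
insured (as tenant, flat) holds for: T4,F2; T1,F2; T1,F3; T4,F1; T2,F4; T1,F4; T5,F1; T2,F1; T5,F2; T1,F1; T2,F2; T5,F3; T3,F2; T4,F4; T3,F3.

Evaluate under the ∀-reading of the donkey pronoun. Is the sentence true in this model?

"him" takes "a tenant" as antecedent and "it" takes "a flat"; both are donkey pronouns co-varying with the restrictor.
Strong reading: for every (l,f,t) with let(l,f,t), insured(t,f).
Restrictor triples: (L1,F2,T2)→insured(T2,F2) ✓  (L1,F3,T1)→insured(T1,F3) ✓  (L1,F3,T5)→insured(T5,F3) ✓  (L1,F4,T2)→insured(T2,F4) ✓  (L2,F1,T1)→insured(T1,F1) ✓  (L2,F4,T4)→insured(T4,F4) ✓  (L3,F1,T5)→insured(T5,F1) ✓  (L3,F2,T1)→insured(T1,F2) ✓  (L3,F2,T3)→insured(T3,F2) ✓  (L3,F2,T4)→insured(T4,F2) ✓  (L4,F1,T4)→insured(T4,F1) ✓  (L4,F2,T2)→insured(T2,F2) ✓  (L4,F2,T3)→insured(T3,F2) ✓  (L4,F2,T4)→insured(T4,F2) ✓  (L4,F4,T1)→insured(T1,F4) ✓
Every restrictor triple satisfies the scope.

True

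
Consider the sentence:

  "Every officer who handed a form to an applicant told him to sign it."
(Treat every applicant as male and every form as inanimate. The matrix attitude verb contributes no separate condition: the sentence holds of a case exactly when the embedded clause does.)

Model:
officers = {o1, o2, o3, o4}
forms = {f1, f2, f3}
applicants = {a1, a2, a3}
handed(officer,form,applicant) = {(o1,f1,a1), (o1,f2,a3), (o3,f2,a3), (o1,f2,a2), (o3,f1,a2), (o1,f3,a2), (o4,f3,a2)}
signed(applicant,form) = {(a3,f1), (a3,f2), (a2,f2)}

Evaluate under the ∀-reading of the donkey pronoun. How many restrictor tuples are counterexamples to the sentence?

"him" takes "an applicant" as antecedent and "it" takes "a form"; both are donkey pronouns co-varying with the restrictor.
Strong reading: for every (o,f,a) with handed(o,f,a), signed(a,f).
Restrictor triples: (o1,f1,a1)→signed(a1,f1) ✗  (o1,f2,a2)→signed(a2,f2) ✓  (o1,f2,a3)→signed(a3,f2) ✓  (o1,f3,a2)→signed(a2,f3) ✗  (o3,f1,a2)→signed(a2,f1) ✗  (o3,f2,a3)→signed(a3,f2) ✓  (o4,f3,a2)→signed(a2,f3) ✗
Counterexamples (restrictor triples failing the scope): 4.

4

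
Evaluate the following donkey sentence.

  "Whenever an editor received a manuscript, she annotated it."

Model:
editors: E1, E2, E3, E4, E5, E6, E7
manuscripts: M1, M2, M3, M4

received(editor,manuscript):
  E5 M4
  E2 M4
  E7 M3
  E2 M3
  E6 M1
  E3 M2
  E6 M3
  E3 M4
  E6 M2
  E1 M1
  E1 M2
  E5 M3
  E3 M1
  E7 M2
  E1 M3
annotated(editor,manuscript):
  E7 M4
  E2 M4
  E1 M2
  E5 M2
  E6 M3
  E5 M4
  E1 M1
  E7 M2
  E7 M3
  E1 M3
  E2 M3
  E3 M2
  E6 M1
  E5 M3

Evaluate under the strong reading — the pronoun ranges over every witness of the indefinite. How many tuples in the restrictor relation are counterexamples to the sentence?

"it" takes "a manuscript" as antecedent — a donkey pronoun bound across the clause boundary.
Strong reading: for every (e,m) with received(e,m), annotated(e,m).
Restrictor pairs: (E1,M1) ✓  (E1,M2) ✓  (E1,M3) ✓  (E2,M3) ✓  (E2,M4) ✓  (E3,M1) ✗  (E3,M2) ✓  (E3,M4) ✗  (E5,M3) ✓  (E5,M4) ✓  (E6,M1) ✓  (E6,M2) ✗  (E6,M3) ✓  (E7,M2) ✓  (E7,M3) ✓
Counterexamples (restrictor pairs failing the scope): 3.

3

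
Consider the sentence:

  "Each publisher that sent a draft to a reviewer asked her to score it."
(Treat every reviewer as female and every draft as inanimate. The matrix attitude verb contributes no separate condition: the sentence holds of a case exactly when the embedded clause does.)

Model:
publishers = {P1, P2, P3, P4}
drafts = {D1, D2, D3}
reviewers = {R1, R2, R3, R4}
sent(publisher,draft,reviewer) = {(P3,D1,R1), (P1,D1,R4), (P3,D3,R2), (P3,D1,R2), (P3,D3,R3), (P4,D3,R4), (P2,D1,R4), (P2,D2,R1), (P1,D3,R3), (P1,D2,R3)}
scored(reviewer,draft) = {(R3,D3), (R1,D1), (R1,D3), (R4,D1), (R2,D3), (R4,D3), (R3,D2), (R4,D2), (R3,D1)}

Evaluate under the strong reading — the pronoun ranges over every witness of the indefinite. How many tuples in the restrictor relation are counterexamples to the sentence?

"her" takes "a reviewer" as antecedent and "it" takes "a draft"; both are donkey pronouns co-varying with the restrictor.
Strong reading: for every (p,d,r) with sent(p,d,r), scored(r,d).
Restrictor triples: (P1,D1,R4)→scored(R4,D1) ✓  (P1,D2,R3)→scored(R3,D2) ✓  (P1,D3,R3)→scored(R3,D3) ✓  (P2,D1,R4)→scored(R4,D1) ✓  (P2,D2,R1)→scored(R1,D2) ✗  (P3,D1,R1)→scored(R1,D1) ✓  (P3,D1,R2)→scored(R2,D1) ✗  (P3,D3,R2)→scored(R2,D3) ✓  (P3,D3,R3)→scored(R3,D3) ✓  (P4,D3,R4)→scored(R4,D3) ✓
Counterexamples (restrictor triples failing the scope): 2.

2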